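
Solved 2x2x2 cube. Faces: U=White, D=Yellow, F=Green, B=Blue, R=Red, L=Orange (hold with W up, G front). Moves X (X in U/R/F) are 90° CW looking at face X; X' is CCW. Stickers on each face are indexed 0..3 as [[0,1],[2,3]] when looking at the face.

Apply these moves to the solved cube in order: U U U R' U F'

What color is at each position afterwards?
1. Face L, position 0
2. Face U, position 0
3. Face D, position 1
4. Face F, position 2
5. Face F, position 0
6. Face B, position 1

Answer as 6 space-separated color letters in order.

After move 1 (U): U=WWWW F=RRGG R=BBRR B=OOBB L=GGOO
After move 2 (U): U=WWWW F=BBGG R=OORR B=GGBB L=RROO
After move 3 (U): U=WWWW F=OOGG R=GGRR B=RRBB L=BBOO
After move 4 (R'): R=GRGR U=WBWR F=OWGW D=YOYG B=YRYB
After move 5 (U): U=WWRB F=GRGW R=YRGR B=BBYB L=OWOO
After move 6 (F'): F=RWGG U=WWYG R=ORYR D=WOYG L=OBOR
Query 1: L[0] = O
Query 2: U[0] = W
Query 3: D[1] = O
Query 4: F[2] = G
Query 5: F[0] = R
Query 6: B[1] = B

Answer: O W O G R B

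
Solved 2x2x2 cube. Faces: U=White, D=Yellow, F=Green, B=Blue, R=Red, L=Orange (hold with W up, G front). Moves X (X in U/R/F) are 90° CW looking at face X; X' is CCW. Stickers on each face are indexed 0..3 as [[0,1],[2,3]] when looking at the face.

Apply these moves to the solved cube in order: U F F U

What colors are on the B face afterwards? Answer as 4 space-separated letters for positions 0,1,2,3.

After move 1 (U): U=WWWW F=RRGG R=BBRR B=OOBB L=GGOO
After move 2 (F): F=GRGR U=WWOG R=WBWR D=RBYY L=GYOY
After move 3 (F): F=GGRR U=WWYY R=OBGR D=WWYY L=GROB
After move 4 (U): U=YWYW F=OBRR R=OOGR B=GRBB L=GGOB
Query: B face = GRBB

Answer: G R B B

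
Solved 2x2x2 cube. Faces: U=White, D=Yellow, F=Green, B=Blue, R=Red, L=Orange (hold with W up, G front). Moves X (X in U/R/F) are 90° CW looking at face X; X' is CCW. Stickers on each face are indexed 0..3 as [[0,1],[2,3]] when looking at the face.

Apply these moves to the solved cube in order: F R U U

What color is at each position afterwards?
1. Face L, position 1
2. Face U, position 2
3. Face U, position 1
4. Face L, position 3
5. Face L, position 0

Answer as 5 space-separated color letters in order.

Answer: W G O Y W

Derivation:
After move 1 (F): F=GGGG U=WWOO R=WRWR D=RRYY L=OYOY
After move 2 (R): R=WWRR U=WGOG F=GRGY D=RBYB B=OBWB
After move 3 (U): U=OWGG F=WWGY R=OBRR B=OYWB L=GROY
After move 4 (U): U=GOGW F=OBGY R=OYRR B=GRWB L=WWOY
Query 1: L[1] = W
Query 2: U[2] = G
Query 3: U[1] = O
Query 4: L[3] = Y
Query 5: L[0] = W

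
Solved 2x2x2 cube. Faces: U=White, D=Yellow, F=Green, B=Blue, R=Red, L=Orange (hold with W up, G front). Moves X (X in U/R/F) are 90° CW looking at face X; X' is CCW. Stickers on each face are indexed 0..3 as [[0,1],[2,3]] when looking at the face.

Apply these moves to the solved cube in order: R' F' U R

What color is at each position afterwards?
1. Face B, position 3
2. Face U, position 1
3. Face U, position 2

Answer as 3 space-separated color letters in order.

After move 1 (R'): R=RRRR U=WBWB F=GWGW D=YGYG B=YBYB
After move 2 (F'): F=WWGG U=WBRR R=GRYR D=OOYG L=OBOW
After move 3 (U): U=RWRB F=GRGG R=YBYR B=OBYB L=WWOW
After move 4 (R): R=YYRB U=RRRG F=GOGG D=OYYO B=BBWB
Query 1: B[3] = B
Query 2: U[1] = R
Query 3: U[2] = R

Answer: B R R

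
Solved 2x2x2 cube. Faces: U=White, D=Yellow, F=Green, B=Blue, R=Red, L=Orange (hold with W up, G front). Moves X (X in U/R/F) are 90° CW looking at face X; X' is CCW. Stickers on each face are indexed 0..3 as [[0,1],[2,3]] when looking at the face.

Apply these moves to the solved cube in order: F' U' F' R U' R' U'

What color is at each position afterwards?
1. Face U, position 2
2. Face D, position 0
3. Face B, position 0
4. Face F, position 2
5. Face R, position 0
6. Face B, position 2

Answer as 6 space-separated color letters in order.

Answer: G B W O B B

Derivation:
After move 1 (F'): F=GGGG U=WWRR R=YRYR D=OOYY L=OWOW
After move 2 (U'): U=WRWR F=OWGG R=GGYR B=YRBB L=BBOW
After move 3 (F'): F=WGOG U=WRGY R=OGOR D=BWYY L=BROW
After move 4 (R): R=OORG U=WGGG F=WWOY D=BBYY B=YRRB
After move 5 (U'): U=GGWG F=BROY R=WWRG B=OORB L=YROW
After move 6 (R'): R=WGWR U=GRWO F=BGOG D=BRYY B=YOBB
After move 7 (U'): U=ROGW F=YROG R=BGWR B=WGBB L=YOOW
Query 1: U[2] = G
Query 2: D[0] = B
Query 3: B[0] = W
Query 4: F[2] = O
Query 5: R[0] = B
Query 6: B[2] = B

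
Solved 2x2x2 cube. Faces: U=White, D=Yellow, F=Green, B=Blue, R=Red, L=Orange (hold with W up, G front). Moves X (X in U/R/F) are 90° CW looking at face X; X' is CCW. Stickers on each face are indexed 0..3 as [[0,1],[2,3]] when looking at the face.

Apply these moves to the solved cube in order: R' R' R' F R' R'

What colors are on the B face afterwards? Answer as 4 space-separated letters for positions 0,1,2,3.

Answer: Y B G B

Derivation:
After move 1 (R'): R=RRRR U=WBWB F=GWGW D=YGYG B=YBYB
After move 2 (R'): R=RRRR U=WYWY F=GBGB D=YWYW B=GBGB
After move 3 (R'): R=RRRR U=WGWG F=GYGY D=YBYB B=WBWB
After move 4 (F): F=GGYY U=WGOO R=WRGR D=RRYB L=OYOB
After move 5 (R'): R=RRWG U=WWOW F=GGYO D=RGYY B=BBRB
After move 6 (R'): R=RGRW U=WROB F=GWYW D=RGYO B=YBGB
Query: B face = YBGB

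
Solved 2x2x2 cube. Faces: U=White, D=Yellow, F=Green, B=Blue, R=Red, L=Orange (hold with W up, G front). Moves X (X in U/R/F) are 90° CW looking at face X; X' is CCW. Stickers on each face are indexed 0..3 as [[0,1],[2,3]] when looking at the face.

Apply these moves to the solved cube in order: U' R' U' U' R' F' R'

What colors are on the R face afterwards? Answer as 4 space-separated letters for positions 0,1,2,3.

After move 1 (U'): U=WWWW F=OOGG R=GGRR B=RRBB L=BBOO
After move 2 (R'): R=GRGR U=WBWR F=OWGW D=YOYG B=YRYB
After move 3 (U'): U=BRWW F=BBGW R=OWGR B=GRYB L=YROO
After move 4 (U'): U=RWBW F=YRGW R=BBGR B=OWYB L=GROO
After move 5 (R'): R=BRBG U=RYBO F=YWGW D=YRYW B=GWOB
After move 6 (F'): F=WWYG U=RYBB R=RRYG D=ROYW L=GOOB
After move 7 (R'): R=RGRY U=ROBG F=WYYB D=RWYG B=WWOB
Query: R face = RGRY

Answer: R G R Y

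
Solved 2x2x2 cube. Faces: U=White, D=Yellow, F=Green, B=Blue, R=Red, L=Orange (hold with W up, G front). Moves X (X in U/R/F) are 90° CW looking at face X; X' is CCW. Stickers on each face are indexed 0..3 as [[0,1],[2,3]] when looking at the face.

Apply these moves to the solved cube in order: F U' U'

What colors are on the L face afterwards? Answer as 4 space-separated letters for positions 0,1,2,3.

Answer: W R O Y

Derivation:
After move 1 (F): F=GGGG U=WWOO R=WRWR D=RRYY L=OYOY
After move 2 (U'): U=WOWO F=OYGG R=GGWR B=WRBB L=BBOY
After move 3 (U'): U=OOWW F=BBGG R=OYWR B=GGBB L=WROY
Query: L face = WROY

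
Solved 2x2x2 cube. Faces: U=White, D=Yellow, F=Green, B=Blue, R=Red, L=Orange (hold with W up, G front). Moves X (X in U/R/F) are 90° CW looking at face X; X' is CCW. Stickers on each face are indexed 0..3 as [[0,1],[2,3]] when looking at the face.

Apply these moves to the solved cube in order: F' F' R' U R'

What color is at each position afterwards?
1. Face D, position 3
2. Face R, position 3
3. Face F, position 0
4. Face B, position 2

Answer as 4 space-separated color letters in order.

Answer: Y O R G

Derivation:
After move 1 (F'): F=GGGG U=WWRR R=YRYR D=OOYY L=OWOW
After move 2 (F'): F=GGGG U=WWYY R=OROR D=WWYY L=OROR
After move 3 (R'): R=RROO U=WBYB F=GWGY D=WGYG B=YBWB
After move 4 (U): U=YWBB F=RRGY R=YBOO B=ORWB L=GWOR
After move 5 (R'): R=BOYO U=YWBO F=RWGB D=WRYY B=GRGB
Query 1: D[3] = Y
Query 2: R[3] = O
Query 3: F[0] = R
Query 4: B[2] = G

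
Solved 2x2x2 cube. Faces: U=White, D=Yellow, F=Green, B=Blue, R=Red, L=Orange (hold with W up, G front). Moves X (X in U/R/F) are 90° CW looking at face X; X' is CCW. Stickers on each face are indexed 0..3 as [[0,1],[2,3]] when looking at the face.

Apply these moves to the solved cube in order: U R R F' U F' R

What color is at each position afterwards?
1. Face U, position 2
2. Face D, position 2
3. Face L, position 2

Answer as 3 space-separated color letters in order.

After move 1 (U): U=WWWW F=RRGG R=BBRR B=OOBB L=GGOO
After move 2 (R): R=RBRB U=WRWG F=RYGY D=YBYO B=WOWB
After move 3 (R): R=RRBB U=WYWY F=RBGO D=YWYW B=GORB
After move 4 (F'): F=BORG U=WYRB R=WRYB D=GOYW L=GYOW
After move 5 (U): U=RWBY F=WRRG R=GOYB B=GYRB L=BOOW
After move 6 (F'): F=RGWR U=RWGY R=OOGB D=OWYW L=BYOB
After move 7 (R): R=GOBO U=RGGR F=RWWW D=ORYG B=YYWB
Query 1: U[2] = G
Query 2: D[2] = Y
Query 3: L[2] = O

Answer: G Y O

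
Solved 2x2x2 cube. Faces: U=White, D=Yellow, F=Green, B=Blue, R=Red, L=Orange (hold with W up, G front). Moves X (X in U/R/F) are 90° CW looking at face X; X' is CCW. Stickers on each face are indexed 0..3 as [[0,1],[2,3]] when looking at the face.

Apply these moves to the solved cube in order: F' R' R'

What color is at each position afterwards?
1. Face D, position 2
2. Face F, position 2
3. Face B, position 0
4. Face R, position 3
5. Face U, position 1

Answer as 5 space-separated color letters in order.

After move 1 (F'): F=GGGG U=WWRR R=YRYR D=OOYY L=OWOW
After move 2 (R'): R=RRYY U=WBRB F=GWGR D=OGYG B=YBOB
After move 3 (R'): R=RYRY U=WORY F=GBGB D=OWYR B=GBGB
Query 1: D[2] = Y
Query 2: F[2] = G
Query 3: B[0] = G
Query 4: R[3] = Y
Query 5: U[1] = O

Answer: Y G G Y O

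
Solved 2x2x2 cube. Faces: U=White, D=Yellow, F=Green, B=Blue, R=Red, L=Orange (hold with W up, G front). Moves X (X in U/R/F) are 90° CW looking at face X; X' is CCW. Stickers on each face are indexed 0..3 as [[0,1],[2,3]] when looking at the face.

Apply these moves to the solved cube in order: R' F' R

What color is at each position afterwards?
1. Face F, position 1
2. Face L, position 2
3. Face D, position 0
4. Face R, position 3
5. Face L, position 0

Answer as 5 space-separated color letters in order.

Answer: O O O R O

Derivation:
After move 1 (R'): R=RRRR U=WBWB F=GWGW D=YGYG B=YBYB
After move 2 (F'): F=WWGG U=WBRR R=GRYR D=OOYG L=OBOW
After move 3 (R): R=YGRR U=WWRG F=WOGG D=OYYY B=RBBB
Query 1: F[1] = O
Query 2: L[2] = O
Query 3: D[0] = O
Query 4: R[3] = R
Query 5: L[0] = O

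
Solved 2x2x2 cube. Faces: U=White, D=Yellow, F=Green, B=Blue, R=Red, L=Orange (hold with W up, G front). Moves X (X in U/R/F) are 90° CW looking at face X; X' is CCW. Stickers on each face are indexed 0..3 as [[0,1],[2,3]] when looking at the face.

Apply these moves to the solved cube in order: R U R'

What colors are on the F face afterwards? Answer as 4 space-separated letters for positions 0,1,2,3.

After move 1 (R): R=RRRR U=WGWG F=GYGY D=YBYB B=WBWB
After move 2 (U): U=WWGG F=RRGY R=WBRR B=OOWB L=GYOO
After move 3 (R'): R=BRWR U=WWGO F=RWGG D=YRYY B=BOBB
Query: F face = RWGG

Answer: R W G G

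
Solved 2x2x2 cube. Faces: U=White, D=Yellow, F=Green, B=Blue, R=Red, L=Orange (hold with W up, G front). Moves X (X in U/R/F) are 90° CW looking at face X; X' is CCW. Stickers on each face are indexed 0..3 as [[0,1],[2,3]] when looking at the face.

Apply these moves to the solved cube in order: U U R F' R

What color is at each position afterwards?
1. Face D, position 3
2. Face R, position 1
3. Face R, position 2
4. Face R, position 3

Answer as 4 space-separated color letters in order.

After move 1 (U): U=WWWW F=RRGG R=BBRR B=OOBB L=GGOO
After move 2 (U): U=WWWW F=BBGG R=OORR B=GGBB L=RROO
After move 3 (R): R=RORO U=WBWG F=BYGY D=YBYG B=WGWB
After move 4 (F'): F=YYBG U=WBRR R=BOYO D=ROYG L=RGOW
After move 5 (R): R=YBOO U=WYRG F=YOBG D=RWYW B=RGBB
Query 1: D[3] = W
Query 2: R[1] = B
Query 3: R[2] = O
Query 4: R[3] = O

Answer: W B O O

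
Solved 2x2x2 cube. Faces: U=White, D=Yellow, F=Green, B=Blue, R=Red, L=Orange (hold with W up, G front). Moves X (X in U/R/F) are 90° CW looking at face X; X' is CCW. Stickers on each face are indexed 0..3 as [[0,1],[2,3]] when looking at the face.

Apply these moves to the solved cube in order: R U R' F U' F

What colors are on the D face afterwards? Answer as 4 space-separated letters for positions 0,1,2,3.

Answer: O G Y Y

Derivation:
After move 1 (R): R=RRRR U=WGWG F=GYGY D=YBYB B=WBWB
After move 2 (U): U=WWGG F=RRGY R=WBRR B=OOWB L=GYOO
After move 3 (R'): R=BRWR U=WWGO F=RWGG D=YRYY B=BOBB
After move 4 (F): F=GRGW U=WWOY R=GROR D=WBYY L=GYOR
After move 5 (U'): U=WYWO F=GYGW R=GROR B=GRBB L=BOOR
After move 6 (F): F=GGWY U=WYRO R=WROR D=OGYY L=BWOB
Query: D face = OGYY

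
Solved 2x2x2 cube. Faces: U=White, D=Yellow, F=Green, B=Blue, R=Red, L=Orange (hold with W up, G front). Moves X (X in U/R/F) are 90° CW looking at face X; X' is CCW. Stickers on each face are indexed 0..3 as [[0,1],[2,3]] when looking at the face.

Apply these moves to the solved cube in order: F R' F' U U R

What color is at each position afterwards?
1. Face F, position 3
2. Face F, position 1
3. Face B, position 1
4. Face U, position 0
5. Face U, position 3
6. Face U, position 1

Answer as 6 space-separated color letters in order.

After move 1 (F): F=GGGG U=WWOO R=WRWR D=RRYY L=OYOY
After move 2 (R'): R=RRWW U=WBOB F=GWGO D=RGYG B=YBRB
After move 3 (F'): F=WOGG U=WBRW R=GRRW D=YYYG L=OBOO
After move 4 (U): U=RWWB F=GRGG R=YBRW B=OBRB L=WOOO
After move 5 (U): U=WRBW F=YBGG R=OBRW B=WORB L=GROO
After move 6 (R): R=ROWB U=WBBG F=YYGG D=YRYW B=WORB
Query 1: F[3] = G
Query 2: F[1] = Y
Query 3: B[1] = O
Query 4: U[0] = W
Query 5: U[3] = G
Query 6: U[1] = B

Answer: G Y O W G B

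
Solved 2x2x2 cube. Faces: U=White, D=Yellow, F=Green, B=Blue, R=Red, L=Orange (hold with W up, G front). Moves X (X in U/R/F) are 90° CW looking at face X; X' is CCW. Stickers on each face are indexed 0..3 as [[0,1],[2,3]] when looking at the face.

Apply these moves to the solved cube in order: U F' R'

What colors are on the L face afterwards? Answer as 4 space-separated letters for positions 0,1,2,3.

Answer: G W O W

Derivation:
After move 1 (U): U=WWWW F=RRGG R=BBRR B=OOBB L=GGOO
After move 2 (F'): F=RGRG U=WWBR R=YBYR D=GOYY L=GWOW
After move 3 (R'): R=BRYY U=WBBO F=RWRR D=GGYG B=YOOB
Query: L face = GWOW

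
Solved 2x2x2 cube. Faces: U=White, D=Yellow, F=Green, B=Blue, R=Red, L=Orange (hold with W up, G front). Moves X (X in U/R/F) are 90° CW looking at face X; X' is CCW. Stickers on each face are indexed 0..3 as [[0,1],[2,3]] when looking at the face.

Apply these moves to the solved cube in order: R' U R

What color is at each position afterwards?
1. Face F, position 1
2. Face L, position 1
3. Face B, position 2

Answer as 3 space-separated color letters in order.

Answer: G W W

Derivation:
After move 1 (R'): R=RRRR U=WBWB F=GWGW D=YGYG B=YBYB
After move 2 (U): U=WWBB F=RRGW R=YBRR B=OOYB L=GWOO
After move 3 (R): R=RYRB U=WRBW F=RGGG D=YYYO B=BOWB
Query 1: F[1] = G
Query 2: L[1] = W
Query 3: B[2] = W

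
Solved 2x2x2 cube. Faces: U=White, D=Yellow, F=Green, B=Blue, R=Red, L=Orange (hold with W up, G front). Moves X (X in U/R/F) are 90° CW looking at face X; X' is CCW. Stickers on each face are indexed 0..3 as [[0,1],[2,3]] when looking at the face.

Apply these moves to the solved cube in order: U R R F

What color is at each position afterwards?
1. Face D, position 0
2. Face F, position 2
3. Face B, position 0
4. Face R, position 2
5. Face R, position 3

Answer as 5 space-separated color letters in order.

Answer: B O G Y B

Derivation:
After move 1 (U): U=WWWW F=RRGG R=BBRR B=OOBB L=GGOO
After move 2 (R): R=RBRB U=WRWG F=RYGY D=YBYO B=WOWB
After move 3 (R): R=RRBB U=WYWY F=RBGO D=YWYW B=GORB
After move 4 (F): F=GROB U=WYOG R=WRYB D=BRYW L=GYOW
Query 1: D[0] = B
Query 2: F[2] = O
Query 3: B[0] = G
Query 4: R[2] = Y
Query 5: R[3] = B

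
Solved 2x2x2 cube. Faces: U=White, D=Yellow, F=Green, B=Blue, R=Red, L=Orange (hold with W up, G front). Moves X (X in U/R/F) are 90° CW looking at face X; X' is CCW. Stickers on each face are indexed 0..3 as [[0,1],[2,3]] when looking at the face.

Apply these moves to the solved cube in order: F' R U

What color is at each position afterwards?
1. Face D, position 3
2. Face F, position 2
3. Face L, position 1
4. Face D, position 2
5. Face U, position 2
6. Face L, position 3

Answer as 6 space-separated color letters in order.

Answer: B G O Y G W

Derivation:
After move 1 (F'): F=GGGG U=WWRR R=YRYR D=OOYY L=OWOW
After move 2 (R): R=YYRR U=WGRG F=GOGY D=OBYB B=RBWB
After move 3 (U): U=RWGG F=YYGY R=RBRR B=OWWB L=GOOW
Query 1: D[3] = B
Query 2: F[2] = G
Query 3: L[1] = O
Query 4: D[2] = Y
Query 5: U[2] = G
Query 6: L[3] = W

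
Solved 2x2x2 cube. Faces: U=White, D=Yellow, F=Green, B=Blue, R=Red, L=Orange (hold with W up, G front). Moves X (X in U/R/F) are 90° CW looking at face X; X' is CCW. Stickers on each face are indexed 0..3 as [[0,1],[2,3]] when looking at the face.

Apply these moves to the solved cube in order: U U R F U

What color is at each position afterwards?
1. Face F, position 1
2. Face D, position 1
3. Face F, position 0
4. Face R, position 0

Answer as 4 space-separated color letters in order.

After move 1 (U): U=WWWW F=RRGG R=BBRR B=OOBB L=GGOO
After move 2 (U): U=WWWW F=BBGG R=OORR B=GGBB L=RROO
After move 3 (R): R=RORO U=WBWG F=BYGY D=YBYG B=WGWB
After move 4 (F): F=GBYY U=WBOR R=WOGO D=RRYG L=RYOB
After move 5 (U): U=OWRB F=WOYY R=WGGO B=RYWB L=GBOB
Query 1: F[1] = O
Query 2: D[1] = R
Query 3: F[0] = W
Query 4: R[0] = W

Answer: O R W W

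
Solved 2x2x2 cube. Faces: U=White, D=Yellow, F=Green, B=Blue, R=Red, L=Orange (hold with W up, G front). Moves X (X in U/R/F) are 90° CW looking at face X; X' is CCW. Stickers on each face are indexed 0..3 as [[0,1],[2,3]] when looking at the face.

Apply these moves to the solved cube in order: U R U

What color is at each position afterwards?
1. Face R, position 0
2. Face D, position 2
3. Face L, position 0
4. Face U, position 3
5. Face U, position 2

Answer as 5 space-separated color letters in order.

After move 1 (U): U=WWWW F=RRGG R=BBRR B=OOBB L=GGOO
After move 2 (R): R=RBRB U=WRWG F=RYGY D=YBYO B=WOWB
After move 3 (U): U=WWGR F=RBGY R=WORB B=GGWB L=RYOO
Query 1: R[0] = W
Query 2: D[2] = Y
Query 3: L[0] = R
Query 4: U[3] = R
Query 5: U[2] = G

Answer: W Y R R G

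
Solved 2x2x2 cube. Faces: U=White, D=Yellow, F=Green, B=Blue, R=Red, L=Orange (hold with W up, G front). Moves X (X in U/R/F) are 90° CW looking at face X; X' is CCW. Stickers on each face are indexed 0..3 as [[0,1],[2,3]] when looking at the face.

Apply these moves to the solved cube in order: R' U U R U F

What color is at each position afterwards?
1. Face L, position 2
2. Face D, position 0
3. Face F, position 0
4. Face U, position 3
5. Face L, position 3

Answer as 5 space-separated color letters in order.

Answer: O R G G Y

Derivation:
After move 1 (R'): R=RRRR U=WBWB F=GWGW D=YGYG B=YBYB
After move 2 (U): U=WWBB F=RRGW R=YBRR B=OOYB L=GWOO
After move 3 (U): U=BWBW F=YBGW R=OORR B=GWYB L=RROO
After move 4 (R): R=RORO U=BBBW F=YGGG D=YYYG B=WWWB
After move 5 (U): U=BBWB F=ROGG R=WWRO B=RRWB L=YGOO
After move 6 (F): F=GRGO U=BBOG R=WWBO D=RWYG L=YYOY
Query 1: L[2] = O
Query 2: D[0] = R
Query 3: F[0] = G
Query 4: U[3] = G
Query 5: L[3] = Y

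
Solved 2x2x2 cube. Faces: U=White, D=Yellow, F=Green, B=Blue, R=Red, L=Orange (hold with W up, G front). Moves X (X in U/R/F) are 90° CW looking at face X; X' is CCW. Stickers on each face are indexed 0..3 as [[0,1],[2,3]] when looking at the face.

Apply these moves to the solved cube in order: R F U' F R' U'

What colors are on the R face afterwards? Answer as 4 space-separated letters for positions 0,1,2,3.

Answer: Y O W O

Derivation:
After move 1 (R): R=RRRR U=WGWG F=GYGY D=YBYB B=WBWB
After move 2 (F): F=GGYY U=WGOO R=WRGR D=RRYB L=OYOB
After move 3 (U'): U=GOWO F=OYYY R=GGGR B=WRWB L=WBOB
After move 4 (F): F=YOYY U=GOBB R=WGOR D=GGYB L=WROR
After move 5 (R'): R=GRWO U=GWBW F=YOYB D=GOYY B=BRGB
After move 6 (U'): U=WWGB F=WRYB R=YOWO B=GRGB L=BROR
Query: R face = YOWO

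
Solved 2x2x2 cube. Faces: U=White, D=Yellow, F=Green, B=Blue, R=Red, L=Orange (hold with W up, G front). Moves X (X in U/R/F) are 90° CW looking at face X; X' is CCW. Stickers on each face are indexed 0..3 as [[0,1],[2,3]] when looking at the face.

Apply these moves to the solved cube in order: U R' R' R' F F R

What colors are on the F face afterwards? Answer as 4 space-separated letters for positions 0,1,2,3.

After move 1 (U): U=WWWW F=RRGG R=BBRR B=OOBB L=GGOO
After move 2 (R'): R=BRBR U=WBWO F=RWGW D=YRYG B=YOYB
After move 3 (R'): R=RRBB U=WYWY F=RBGO D=YWYW B=GORB
After move 4 (R'): R=RBRB U=WRWG F=RYGY D=YBYO B=WOWB
After move 5 (F): F=GRYY U=WROG R=WBGB D=RRYO L=GYOB
After move 6 (F): F=YGYR U=WRBY R=OBGB D=GWYO L=GROR
After move 7 (R): R=GOBB U=WGBR F=YWYO D=GWYW B=YORB
Query: F face = YWYO

Answer: Y W Y O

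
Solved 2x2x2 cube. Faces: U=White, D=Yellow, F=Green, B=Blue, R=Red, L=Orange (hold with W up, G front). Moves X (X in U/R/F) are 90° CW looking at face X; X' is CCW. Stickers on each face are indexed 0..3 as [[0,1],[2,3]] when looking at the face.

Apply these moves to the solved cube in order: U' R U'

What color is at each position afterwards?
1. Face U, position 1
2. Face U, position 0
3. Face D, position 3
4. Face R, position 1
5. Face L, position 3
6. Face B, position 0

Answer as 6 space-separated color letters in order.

Answer: G O R Y O R

Derivation:
After move 1 (U'): U=WWWW F=OOGG R=GGRR B=RRBB L=BBOO
After move 2 (R): R=RGRG U=WOWG F=OYGY D=YBYR B=WRWB
After move 3 (U'): U=OGWW F=BBGY R=OYRG B=RGWB L=WROO
Query 1: U[1] = G
Query 2: U[0] = O
Query 3: D[3] = R
Query 4: R[1] = Y
Query 5: L[3] = O
Query 6: B[0] = R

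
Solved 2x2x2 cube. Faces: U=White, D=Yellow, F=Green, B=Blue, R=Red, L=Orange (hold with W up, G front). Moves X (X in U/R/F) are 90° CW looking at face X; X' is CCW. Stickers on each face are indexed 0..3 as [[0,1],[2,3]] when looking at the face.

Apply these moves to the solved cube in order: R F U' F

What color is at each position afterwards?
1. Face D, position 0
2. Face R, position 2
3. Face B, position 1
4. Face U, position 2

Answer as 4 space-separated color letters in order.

After move 1 (R): R=RRRR U=WGWG F=GYGY D=YBYB B=WBWB
After move 2 (F): F=GGYY U=WGOO R=WRGR D=RRYB L=OYOB
After move 3 (U'): U=GOWO F=OYYY R=GGGR B=WRWB L=WBOB
After move 4 (F): F=YOYY U=GOBB R=WGOR D=GGYB L=WROR
Query 1: D[0] = G
Query 2: R[2] = O
Query 3: B[1] = R
Query 4: U[2] = B

Answer: G O R B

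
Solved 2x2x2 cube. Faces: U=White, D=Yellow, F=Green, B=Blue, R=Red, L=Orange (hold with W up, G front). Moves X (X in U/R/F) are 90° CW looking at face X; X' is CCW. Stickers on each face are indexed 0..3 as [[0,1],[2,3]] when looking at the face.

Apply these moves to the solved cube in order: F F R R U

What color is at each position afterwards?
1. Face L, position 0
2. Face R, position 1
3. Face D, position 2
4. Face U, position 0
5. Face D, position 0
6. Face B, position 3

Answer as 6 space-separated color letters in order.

After move 1 (F): F=GGGG U=WWOO R=WRWR D=RRYY L=OYOY
After move 2 (F): F=GGGG U=WWYY R=OROR D=WWYY L=OROR
After move 3 (R): R=OORR U=WGYG F=GWGY D=WBYB B=YBWB
After move 4 (R): R=RORO U=WWYY F=GBGB D=WWYY B=GBGB
After move 5 (U): U=YWYW F=ROGB R=GBRO B=ORGB L=GBOR
Query 1: L[0] = G
Query 2: R[1] = B
Query 3: D[2] = Y
Query 4: U[0] = Y
Query 5: D[0] = W
Query 6: B[3] = B

Answer: G B Y Y W B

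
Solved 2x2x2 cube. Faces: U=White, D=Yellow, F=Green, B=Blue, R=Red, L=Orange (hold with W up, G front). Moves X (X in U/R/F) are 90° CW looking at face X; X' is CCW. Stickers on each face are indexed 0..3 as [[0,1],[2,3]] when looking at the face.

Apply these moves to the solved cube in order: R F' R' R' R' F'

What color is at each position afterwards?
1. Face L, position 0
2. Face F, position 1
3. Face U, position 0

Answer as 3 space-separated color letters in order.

Answer: O B W

Derivation:
After move 1 (R): R=RRRR U=WGWG F=GYGY D=YBYB B=WBWB
After move 2 (F'): F=YYGG U=WGRR R=BRYR D=OOYB L=OGOW
After move 3 (R'): R=RRBY U=WWRW F=YGGR D=OYYG B=BBOB
After move 4 (R'): R=RYRB U=WORB F=YWGW D=OGYR B=GBYB
After move 5 (R'): R=YBRR U=WYRG F=YOGB D=OWYW B=RBGB
After move 6 (F'): F=OBYG U=WYYR R=WBOR D=GWYW L=OGOR
Query 1: L[0] = O
Query 2: F[1] = B
Query 3: U[0] = W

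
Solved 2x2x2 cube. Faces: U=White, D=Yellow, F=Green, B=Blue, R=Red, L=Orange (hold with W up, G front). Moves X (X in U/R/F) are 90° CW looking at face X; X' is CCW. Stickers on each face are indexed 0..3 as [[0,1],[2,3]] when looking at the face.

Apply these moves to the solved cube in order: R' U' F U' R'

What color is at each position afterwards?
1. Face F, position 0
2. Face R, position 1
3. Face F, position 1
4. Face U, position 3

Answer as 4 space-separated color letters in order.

After move 1 (R'): R=RRRR U=WBWB F=GWGW D=YGYG B=YBYB
After move 2 (U'): U=BBWW F=OOGW R=GWRR B=RRYB L=YBOO
After move 3 (F): F=GOWO U=BBOB R=WWWR D=RGYG L=YYOG
After move 4 (U'): U=BBBO F=YYWO R=GOWR B=WWYB L=RROG
After move 5 (R'): R=ORGW U=BYBW F=YBWO D=RYYO B=GWGB
Query 1: F[0] = Y
Query 2: R[1] = R
Query 3: F[1] = B
Query 4: U[3] = W

Answer: Y R B W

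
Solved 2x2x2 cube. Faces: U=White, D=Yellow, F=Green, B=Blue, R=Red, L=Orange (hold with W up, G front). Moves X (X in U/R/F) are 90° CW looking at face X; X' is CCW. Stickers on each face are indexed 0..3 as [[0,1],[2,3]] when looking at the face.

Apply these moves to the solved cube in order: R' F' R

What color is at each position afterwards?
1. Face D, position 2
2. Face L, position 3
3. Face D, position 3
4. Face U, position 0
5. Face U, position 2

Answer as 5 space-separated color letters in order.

After move 1 (R'): R=RRRR U=WBWB F=GWGW D=YGYG B=YBYB
After move 2 (F'): F=WWGG U=WBRR R=GRYR D=OOYG L=OBOW
After move 3 (R): R=YGRR U=WWRG F=WOGG D=OYYY B=RBBB
Query 1: D[2] = Y
Query 2: L[3] = W
Query 3: D[3] = Y
Query 4: U[0] = W
Query 5: U[2] = R

Answer: Y W Y W R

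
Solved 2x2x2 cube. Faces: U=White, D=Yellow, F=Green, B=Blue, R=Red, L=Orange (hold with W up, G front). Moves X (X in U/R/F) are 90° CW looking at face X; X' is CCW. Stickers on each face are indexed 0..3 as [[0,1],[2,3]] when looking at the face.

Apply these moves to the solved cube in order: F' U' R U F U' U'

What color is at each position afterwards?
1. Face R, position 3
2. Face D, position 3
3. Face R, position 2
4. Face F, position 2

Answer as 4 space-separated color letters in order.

Answer: G Y W Y

Derivation:
After move 1 (F'): F=GGGG U=WWRR R=YRYR D=OOYY L=OWOW
After move 2 (U'): U=WRWR F=OWGG R=GGYR B=YRBB L=BBOW
After move 3 (R): R=YGRG U=WWWG F=OOGY D=OBYY B=RRRB
After move 4 (U): U=WWGW F=YGGY R=RRRG B=BBRB L=OOOW
After move 5 (F): F=GYYG U=WWWO R=GRWG D=RRYY L=OOOB
After move 6 (U'): U=WOWW F=OOYG R=GYWG B=GRRB L=BBOB
After move 7 (U'): U=OWWW F=BBYG R=OOWG B=GYRB L=GROB
Query 1: R[3] = G
Query 2: D[3] = Y
Query 3: R[2] = W
Query 4: F[2] = Y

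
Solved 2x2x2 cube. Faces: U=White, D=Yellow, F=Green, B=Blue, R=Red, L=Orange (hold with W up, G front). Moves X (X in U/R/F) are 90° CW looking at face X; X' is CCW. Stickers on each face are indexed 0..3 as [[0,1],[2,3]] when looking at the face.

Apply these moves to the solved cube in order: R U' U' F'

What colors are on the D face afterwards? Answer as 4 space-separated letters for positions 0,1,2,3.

Answer: R O Y B

Derivation:
After move 1 (R): R=RRRR U=WGWG F=GYGY D=YBYB B=WBWB
After move 2 (U'): U=GGWW F=OOGY R=GYRR B=RRWB L=WBOO
After move 3 (U'): U=GWGW F=WBGY R=OORR B=GYWB L=RROO
After move 4 (F'): F=BYWG U=GWOR R=BOYR D=ROYB L=RWOG
Query: D face = ROYB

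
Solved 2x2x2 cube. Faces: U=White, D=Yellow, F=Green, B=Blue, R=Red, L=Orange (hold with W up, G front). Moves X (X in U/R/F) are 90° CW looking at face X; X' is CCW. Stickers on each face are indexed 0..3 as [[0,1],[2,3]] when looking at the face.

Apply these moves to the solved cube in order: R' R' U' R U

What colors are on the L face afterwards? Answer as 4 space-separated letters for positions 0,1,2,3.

Answer: O W O O

Derivation:
After move 1 (R'): R=RRRR U=WBWB F=GWGW D=YGYG B=YBYB
After move 2 (R'): R=RRRR U=WYWY F=GBGB D=YWYW B=GBGB
After move 3 (U'): U=YYWW F=OOGB R=GBRR B=RRGB L=GBOO
After move 4 (R): R=RGRB U=YOWB F=OWGW D=YGYR B=WRYB
After move 5 (U): U=WYBO F=RGGW R=WRRB B=GBYB L=OWOO
Query: L face = OWOO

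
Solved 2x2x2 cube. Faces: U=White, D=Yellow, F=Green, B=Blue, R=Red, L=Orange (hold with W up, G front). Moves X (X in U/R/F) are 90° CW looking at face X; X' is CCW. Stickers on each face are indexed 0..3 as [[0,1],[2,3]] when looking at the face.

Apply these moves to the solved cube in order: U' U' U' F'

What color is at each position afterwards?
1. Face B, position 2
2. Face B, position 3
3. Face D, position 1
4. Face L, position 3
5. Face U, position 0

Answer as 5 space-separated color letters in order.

Answer: B B O W W

Derivation:
After move 1 (U'): U=WWWW F=OOGG R=GGRR B=RRBB L=BBOO
After move 2 (U'): U=WWWW F=BBGG R=OORR B=GGBB L=RROO
After move 3 (U'): U=WWWW F=RRGG R=BBRR B=OOBB L=GGOO
After move 4 (F'): F=RGRG U=WWBR R=YBYR D=GOYY L=GWOW
Query 1: B[2] = B
Query 2: B[3] = B
Query 3: D[1] = O
Query 4: L[3] = W
Query 5: U[0] = W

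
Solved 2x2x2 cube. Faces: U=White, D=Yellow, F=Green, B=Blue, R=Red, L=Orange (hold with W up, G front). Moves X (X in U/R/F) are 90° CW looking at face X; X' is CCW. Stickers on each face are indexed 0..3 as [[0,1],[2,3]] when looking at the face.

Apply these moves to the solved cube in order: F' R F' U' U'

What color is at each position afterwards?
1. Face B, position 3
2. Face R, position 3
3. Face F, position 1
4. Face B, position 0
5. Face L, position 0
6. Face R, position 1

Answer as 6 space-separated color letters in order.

Answer: B R B O B G

Derivation:
After move 1 (F'): F=GGGG U=WWRR R=YRYR D=OOYY L=OWOW
After move 2 (R): R=YYRR U=WGRG F=GOGY D=OBYB B=RBWB
After move 3 (F'): F=OYGG U=WGYR R=BYOR D=WWYB L=OGOR
After move 4 (U'): U=GRWY F=OGGG R=OYOR B=BYWB L=RBOR
After move 5 (U'): U=RYGW F=RBGG R=OGOR B=OYWB L=BYOR
Query 1: B[3] = B
Query 2: R[3] = R
Query 3: F[1] = B
Query 4: B[0] = O
Query 5: L[0] = B
Query 6: R[1] = G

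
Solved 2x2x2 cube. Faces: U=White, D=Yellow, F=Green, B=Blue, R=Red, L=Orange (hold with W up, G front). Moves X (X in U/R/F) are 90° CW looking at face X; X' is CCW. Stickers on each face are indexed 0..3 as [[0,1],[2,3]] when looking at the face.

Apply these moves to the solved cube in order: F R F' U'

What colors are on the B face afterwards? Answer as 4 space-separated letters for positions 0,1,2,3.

Answer: B W W B

Derivation:
After move 1 (F): F=GGGG U=WWOO R=WRWR D=RRYY L=OYOY
After move 2 (R): R=WWRR U=WGOG F=GRGY D=RBYB B=OBWB
After move 3 (F'): F=RYGG U=WGWR R=BWRR D=YYYB L=OGOO
After move 4 (U'): U=GRWW F=OGGG R=RYRR B=BWWB L=OBOO
Query: B face = BWWB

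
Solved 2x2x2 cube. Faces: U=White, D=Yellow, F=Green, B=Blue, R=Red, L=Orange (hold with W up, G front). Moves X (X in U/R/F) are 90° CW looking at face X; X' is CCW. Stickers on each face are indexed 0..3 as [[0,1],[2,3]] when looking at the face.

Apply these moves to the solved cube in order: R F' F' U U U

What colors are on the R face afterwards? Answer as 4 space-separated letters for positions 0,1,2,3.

After move 1 (R): R=RRRR U=WGWG F=GYGY D=YBYB B=WBWB
After move 2 (F'): F=YYGG U=WGRR R=BRYR D=OOYB L=OGOW
After move 3 (F'): F=YGYG U=WGBY R=OROR D=GWYB L=OROR
After move 4 (U): U=BWYG F=ORYG R=WBOR B=ORWB L=YGOR
After move 5 (U): U=YBGW F=WBYG R=OROR B=YGWB L=OROR
After move 6 (U): U=GYWB F=ORYG R=YGOR B=ORWB L=WBOR
Query: R face = YGOR

Answer: Y G O R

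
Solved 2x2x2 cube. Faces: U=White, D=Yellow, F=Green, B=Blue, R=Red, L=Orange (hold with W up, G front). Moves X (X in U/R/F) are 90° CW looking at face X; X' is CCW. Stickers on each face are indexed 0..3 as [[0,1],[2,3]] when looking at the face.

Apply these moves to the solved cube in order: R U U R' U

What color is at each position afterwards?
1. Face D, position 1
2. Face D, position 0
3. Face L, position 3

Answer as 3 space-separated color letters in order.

Answer: B Y O

Derivation:
After move 1 (R): R=RRRR U=WGWG F=GYGY D=YBYB B=WBWB
After move 2 (U): U=WWGG F=RRGY R=WBRR B=OOWB L=GYOO
After move 3 (U): U=GWGW F=WBGY R=OORR B=GYWB L=RROO
After move 4 (R'): R=OROR U=GWGG F=WWGW D=YBYY B=BYBB
After move 5 (U): U=GGGW F=ORGW R=BYOR B=RRBB L=WWOO
Query 1: D[1] = B
Query 2: D[0] = Y
Query 3: L[3] = O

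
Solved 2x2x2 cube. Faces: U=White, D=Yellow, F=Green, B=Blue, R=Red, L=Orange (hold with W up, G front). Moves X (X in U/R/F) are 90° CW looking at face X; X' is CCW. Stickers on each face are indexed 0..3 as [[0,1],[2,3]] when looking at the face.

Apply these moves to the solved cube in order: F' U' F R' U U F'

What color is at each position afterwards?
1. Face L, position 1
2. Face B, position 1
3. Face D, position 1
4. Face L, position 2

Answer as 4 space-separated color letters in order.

Answer: W R O O

Derivation:
After move 1 (F'): F=GGGG U=WWRR R=YRYR D=OOYY L=OWOW
After move 2 (U'): U=WRWR F=OWGG R=GGYR B=YRBB L=BBOW
After move 3 (F): F=GOGW U=WRWB R=WGRR D=YGYY L=BOOO
After move 4 (R'): R=GRWR U=WBWY F=GRGB D=YOYW B=YRGB
After move 5 (U): U=WWYB F=GRGB R=YRWR B=BOGB L=GROO
After move 6 (U): U=YWBW F=YRGB R=BOWR B=GRGB L=GROO
After move 7 (F'): F=RBYG U=YWBW R=OOYR D=ROYW L=GWOB
Query 1: L[1] = W
Query 2: B[1] = R
Query 3: D[1] = O
Query 4: L[2] = O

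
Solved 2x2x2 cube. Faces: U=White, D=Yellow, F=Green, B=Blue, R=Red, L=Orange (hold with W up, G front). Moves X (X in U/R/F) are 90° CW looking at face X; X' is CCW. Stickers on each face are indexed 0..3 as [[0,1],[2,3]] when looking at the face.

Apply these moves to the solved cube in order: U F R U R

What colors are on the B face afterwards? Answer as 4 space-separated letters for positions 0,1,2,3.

After move 1 (U): U=WWWW F=RRGG R=BBRR B=OOBB L=GGOO
After move 2 (F): F=GRGR U=WWOG R=WBWR D=RBYY L=GYOY
After move 3 (R): R=WWRB U=WROR F=GBGY D=RBYO B=GOWB
After move 4 (U): U=OWRR F=WWGY R=GORB B=GYWB L=GBOY
After move 5 (R): R=RGBO U=OWRY F=WBGO D=RWYG B=RYWB
Query: B face = RYWB

Answer: R Y W B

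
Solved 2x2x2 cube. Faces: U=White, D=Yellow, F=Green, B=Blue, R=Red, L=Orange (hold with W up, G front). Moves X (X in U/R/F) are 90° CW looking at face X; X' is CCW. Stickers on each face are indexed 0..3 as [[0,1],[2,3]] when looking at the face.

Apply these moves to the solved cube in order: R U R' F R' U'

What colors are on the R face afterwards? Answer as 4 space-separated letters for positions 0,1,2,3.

Answer: G W G O

Derivation:
After move 1 (R): R=RRRR U=WGWG F=GYGY D=YBYB B=WBWB
After move 2 (U): U=WWGG F=RRGY R=WBRR B=OOWB L=GYOO
After move 3 (R'): R=BRWR U=WWGO F=RWGG D=YRYY B=BOBB
After move 4 (F): F=GRGW U=WWOY R=GROR D=WBYY L=GYOR
After move 5 (R'): R=RRGO U=WBOB F=GWGY D=WRYW B=YOBB
After move 6 (U'): U=BBWO F=GYGY R=GWGO B=RRBB L=YOOR
Query: R face = GWGO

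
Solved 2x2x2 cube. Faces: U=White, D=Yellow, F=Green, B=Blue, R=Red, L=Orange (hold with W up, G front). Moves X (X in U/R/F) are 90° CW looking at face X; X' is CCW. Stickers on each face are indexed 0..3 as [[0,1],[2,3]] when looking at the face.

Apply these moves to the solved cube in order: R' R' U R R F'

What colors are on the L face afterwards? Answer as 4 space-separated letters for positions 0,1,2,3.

After move 1 (R'): R=RRRR U=WBWB F=GWGW D=YGYG B=YBYB
After move 2 (R'): R=RRRR U=WYWY F=GBGB D=YWYW B=GBGB
After move 3 (U): U=WWYY F=RRGB R=GBRR B=OOGB L=GBOO
After move 4 (R): R=RGRB U=WRYB F=RWGW D=YGYO B=YOWB
After move 5 (R): R=RRBG U=WWYW F=RGGO D=YWYY B=BORB
After move 6 (F'): F=GORG U=WWRB R=WRYG D=BOYY L=GWOY
Query: L face = GWOY

Answer: G W O Y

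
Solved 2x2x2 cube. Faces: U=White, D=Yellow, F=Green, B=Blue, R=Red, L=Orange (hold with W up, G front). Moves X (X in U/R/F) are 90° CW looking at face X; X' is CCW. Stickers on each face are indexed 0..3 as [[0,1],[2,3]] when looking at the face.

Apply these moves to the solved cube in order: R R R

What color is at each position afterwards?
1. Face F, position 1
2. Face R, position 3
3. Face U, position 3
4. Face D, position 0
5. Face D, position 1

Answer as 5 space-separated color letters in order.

Answer: W R B Y G

Derivation:
After move 1 (R): R=RRRR U=WGWG F=GYGY D=YBYB B=WBWB
After move 2 (R): R=RRRR U=WYWY F=GBGB D=YWYW B=GBGB
After move 3 (R): R=RRRR U=WBWB F=GWGW D=YGYG B=YBYB
Query 1: F[1] = W
Query 2: R[3] = R
Query 3: U[3] = B
Query 4: D[0] = Y
Query 5: D[1] = G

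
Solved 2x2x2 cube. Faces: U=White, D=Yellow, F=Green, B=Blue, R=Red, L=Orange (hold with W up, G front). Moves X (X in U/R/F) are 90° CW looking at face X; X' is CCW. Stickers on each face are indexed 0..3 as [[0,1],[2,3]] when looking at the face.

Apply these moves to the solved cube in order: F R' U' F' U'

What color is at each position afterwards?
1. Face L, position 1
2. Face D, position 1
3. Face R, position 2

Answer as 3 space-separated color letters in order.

Answer: R Y R

Derivation:
After move 1 (F): F=GGGG U=WWOO R=WRWR D=RRYY L=OYOY
After move 2 (R'): R=RRWW U=WBOB F=GWGO D=RGYG B=YBRB
After move 3 (U'): U=BBWO F=OYGO R=GWWW B=RRRB L=YBOY
After move 4 (F'): F=YOOG U=BBGW R=GWRW D=BYYG L=YOOW
After move 5 (U'): U=BWBG F=YOOG R=YORW B=GWRB L=RROW
Query 1: L[1] = R
Query 2: D[1] = Y
Query 3: R[2] = R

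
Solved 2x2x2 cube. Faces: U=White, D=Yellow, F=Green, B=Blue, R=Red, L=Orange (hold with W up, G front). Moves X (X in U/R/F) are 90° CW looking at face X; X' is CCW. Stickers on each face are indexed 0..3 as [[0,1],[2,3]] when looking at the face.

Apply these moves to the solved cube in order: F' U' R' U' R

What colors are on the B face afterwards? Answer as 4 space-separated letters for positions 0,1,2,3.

After move 1 (F'): F=GGGG U=WWRR R=YRYR D=OOYY L=OWOW
After move 2 (U'): U=WRWR F=OWGG R=GGYR B=YRBB L=BBOW
After move 3 (R'): R=GRGY U=WBWY F=ORGR D=OWYG B=YROB
After move 4 (U'): U=BYWW F=BBGR R=ORGY B=GROB L=YROW
After move 5 (R): R=GOYR U=BBWR F=BWGG D=OOYG B=WRYB
Query: B face = WRYB

Answer: W R Y B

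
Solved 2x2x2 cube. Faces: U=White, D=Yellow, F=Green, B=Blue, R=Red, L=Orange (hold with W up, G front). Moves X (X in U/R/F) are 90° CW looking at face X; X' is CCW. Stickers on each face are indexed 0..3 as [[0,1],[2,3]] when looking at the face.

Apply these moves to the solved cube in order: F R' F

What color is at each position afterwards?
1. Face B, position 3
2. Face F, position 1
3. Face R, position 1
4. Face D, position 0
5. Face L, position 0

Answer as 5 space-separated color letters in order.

Answer: B G R W O

Derivation:
After move 1 (F): F=GGGG U=WWOO R=WRWR D=RRYY L=OYOY
After move 2 (R'): R=RRWW U=WBOB F=GWGO D=RGYG B=YBRB
After move 3 (F): F=GGOW U=WBYY R=ORBW D=WRYG L=OROG
Query 1: B[3] = B
Query 2: F[1] = G
Query 3: R[1] = R
Query 4: D[0] = W
Query 5: L[0] = O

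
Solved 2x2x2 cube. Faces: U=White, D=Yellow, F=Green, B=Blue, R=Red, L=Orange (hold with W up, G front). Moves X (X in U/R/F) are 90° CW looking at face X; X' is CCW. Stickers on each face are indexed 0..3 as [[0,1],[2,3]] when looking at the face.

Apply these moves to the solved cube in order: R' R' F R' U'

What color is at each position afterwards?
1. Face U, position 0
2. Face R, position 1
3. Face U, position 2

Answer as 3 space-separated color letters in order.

Answer: G Y W

Derivation:
After move 1 (R'): R=RRRR U=WBWB F=GWGW D=YGYG B=YBYB
After move 2 (R'): R=RRRR U=WYWY F=GBGB D=YWYW B=GBGB
After move 3 (F): F=GGBB U=WYOO R=WRYR D=RRYW L=OYOW
After move 4 (R'): R=RRWY U=WGOG F=GYBO D=RGYB B=WBRB
After move 5 (U'): U=GGWO F=OYBO R=GYWY B=RRRB L=WBOW
Query 1: U[0] = G
Query 2: R[1] = Y
Query 3: U[2] = W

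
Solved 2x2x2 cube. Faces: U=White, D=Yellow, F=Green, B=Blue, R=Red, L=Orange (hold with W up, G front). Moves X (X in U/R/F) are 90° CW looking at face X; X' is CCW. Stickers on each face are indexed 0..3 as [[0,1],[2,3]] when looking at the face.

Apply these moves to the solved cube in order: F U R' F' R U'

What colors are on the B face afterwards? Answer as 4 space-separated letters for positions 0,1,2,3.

Answer: R R B B

Derivation:
After move 1 (F): F=GGGG U=WWOO R=WRWR D=RRYY L=OYOY
After move 2 (U): U=OWOW F=WRGG R=BBWR B=OYBB L=GGOY
After move 3 (R'): R=BRBW U=OBOO F=WWGW D=RRYG B=YYRB
After move 4 (F'): F=WWWG U=OBBB R=RRRW D=GYYG L=GOOO
After move 5 (R): R=RRWR U=OWBG F=WYWG D=GRYY B=BYBB
After move 6 (U'): U=WGOB F=GOWG R=WYWR B=RRBB L=BYOO
Query: B face = RRBB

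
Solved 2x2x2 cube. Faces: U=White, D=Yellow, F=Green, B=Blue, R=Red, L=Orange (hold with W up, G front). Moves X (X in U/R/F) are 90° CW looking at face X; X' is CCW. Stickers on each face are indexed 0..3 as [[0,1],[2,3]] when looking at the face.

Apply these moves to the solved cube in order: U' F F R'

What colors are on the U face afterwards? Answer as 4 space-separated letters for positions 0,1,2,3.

Answer: W B Y R

Derivation:
After move 1 (U'): U=WWWW F=OOGG R=GGRR B=RRBB L=BBOO
After move 2 (F): F=GOGO U=WWOB R=WGWR D=RGYY L=BYOY
After move 3 (F): F=GGOO U=WWYY R=OGBR D=WWYY L=BROG
After move 4 (R'): R=GROB U=WBYR F=GWOY D=WGYO B=YRWB
Query: U face = WBYR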